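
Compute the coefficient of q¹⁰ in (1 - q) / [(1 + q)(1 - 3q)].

Partial fractions give a closed form: a_n = (1/2)·(-1)^n + (1/2)·3^n.
At n = 10: a_10 = 29525.

29525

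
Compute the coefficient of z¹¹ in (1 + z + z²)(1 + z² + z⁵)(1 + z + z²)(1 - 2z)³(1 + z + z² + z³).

-13

(1 + z + z²) has coefficients 1,1,1 for degrees 0…2.
(1 + z² + z⁵) has coefficients 1,0,1,0,0,1,0,0,0,0,0,0 for degrees 0…11.
Multiplying by (1 + z + z²) gives running coefficients 1,1,2,1,1,1,1,1,0,0,0,0 for degrees 0…11.
Multiplying by (1 - 2z)³ gives running coefficients 1,-5,8,-7,11,-9,-1,-1,-2,4,-8,0 for degrees 0…11.
Finally multiplying by (1 + z + z² + z³), the product of all factors after the first has coefficients 1,-4,4,-3,7,3,-6,0,-13,0,-7,-6 for degrees 0…11.
[z¹¹] = 1·(-6) + 1·(-7) + 1·0 = -13.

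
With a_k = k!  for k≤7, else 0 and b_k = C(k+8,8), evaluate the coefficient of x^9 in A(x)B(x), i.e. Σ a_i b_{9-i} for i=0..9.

Write out a_i and b_{9-i} for i = 0,…,9 and sum the products.
Σ = 1·24310 + 1·12870 + 2·6435 + 6·3003 + 24·1287 + 120·495 + 720·165 + 5040·45 + 0·9 + 0·1 = 503956.

503956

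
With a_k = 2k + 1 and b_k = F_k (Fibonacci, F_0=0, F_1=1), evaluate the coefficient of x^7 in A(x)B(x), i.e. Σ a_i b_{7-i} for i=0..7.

125

The convolution is the x^7 coefficient of A(x)B(x).
Σ = 1·13 + 3·8 + 5·5 + 7·3 + 9·2 + 11·1 + 13·1 + 15·0 = 125.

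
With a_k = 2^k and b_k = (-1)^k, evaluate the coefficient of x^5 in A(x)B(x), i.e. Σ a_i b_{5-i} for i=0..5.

21

This is [x^5] in the product of the two ordinary generating functions.
Σ = 1·(-1) + 2·1 + 4·(-1) + 8·1 + 16·(-1) + 32·1 = 21.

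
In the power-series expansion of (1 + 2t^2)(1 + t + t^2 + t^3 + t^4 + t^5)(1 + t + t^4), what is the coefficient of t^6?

(1 + 2t^2) has coefficients 1,0,2 for degrees 0…2.
(1 + t + t^2 + t^3 + t^4 + t^5) has coefficients 1,1,1,1,1,1,0 for degrees 0…6.
Finally multiplying by (1 + t + t^4), the product of all factors after the first has coefficients 1,2,2,2,3,3,2 for degrees 0…6.
[t^6] = 1·2 + 2·3 = 8.

8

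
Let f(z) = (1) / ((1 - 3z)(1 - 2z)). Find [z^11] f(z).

527345

Partial fractions give a closed form: a_n = (3)·3^n + (-2)·2^n.
At n = 11: a_11 = 527345.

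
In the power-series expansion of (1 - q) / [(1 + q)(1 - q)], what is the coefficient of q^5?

-1

The denominator gives the recurrence a_n = a_(n−2) for n ≥ 2; the numerator fixes a_0 = 1, a_1 = -1.
Iterating: 1, -1, 1, -1, 1, -1, so a_5 = -1.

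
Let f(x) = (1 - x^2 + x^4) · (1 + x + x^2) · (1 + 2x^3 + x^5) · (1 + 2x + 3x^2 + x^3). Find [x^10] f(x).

8

(1 - x^2 + x^4) has coefficients 1,0,-1,0,1 for degrees 0…4.
(1 + x + x^2) has coefficients 1,1,1,0,0,0,0,0,0,0,0 for degrees 0…10.
Multiplying by (1 + 2x^3 + x^5) gives running coefficients 1,1,1,2,2,3,1,1,0,0,0 for degrees 0…10.
Finally multiplying by (1 + 2x + 3x^2 + x^3), the product of all factors after the first has coefficients 1,3,6,8,10,14,15,14,8,4,1 for degrees 0…10.
[x^10] = 1·1 − 1·8 + 1·15 = 8.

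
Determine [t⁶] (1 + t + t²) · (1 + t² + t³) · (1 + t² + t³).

(1 + t + t²) has coefficients 1,1,1 for degrees 0…2.
(1 + t² + t³) has coefficients 1,0,1,1,0,0,0 for degrees 0…6.
Finally multiplying by (1 + t² + t³), the product of all factors after the first has coefficients 1,0,2,2,1,2,1 for degrees 0…6.
[t⁶] = 1·1 + 1·2 + 1·1 = 4.

4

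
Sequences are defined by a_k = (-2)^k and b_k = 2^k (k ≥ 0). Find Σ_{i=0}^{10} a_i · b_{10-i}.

The convolution is the x^10 coefficient of A(x)B(x).
Σ = 1·1024 − 2·512 + 4·256 − 8·128 + 16·64 − 32·32 + 64·16 − 128·8 + 256·4 − 512·2 + 1024·1 = 1024.

1024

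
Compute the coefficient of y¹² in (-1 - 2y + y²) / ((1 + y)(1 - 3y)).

-620014

The denominator gives the recurrence a_n = 2a_(n−1) + 3a_(n−2) for n ≥ 3; the numerator fixes a_0 = -1, a_1 = -4, a_2 = -10.
Iterating: -1, -4, -10, -32, -94, -284, -850, -2552, -7654, -22964, -68890, -206672, -620014, so a_12 = -620014.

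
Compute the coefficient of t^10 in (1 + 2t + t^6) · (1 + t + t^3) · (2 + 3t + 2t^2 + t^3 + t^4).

(1 + 2t + t^6) has coefficients 1,2,0,0,0,0,1 for degrees 0…6.
(1 + t + t^3) has coefficients 1,1,0,1,0,0,0,0,0,0,0 for degrees 0…10.
Finally multiplying by (2 + 3t + 2t^2 + t^3 + t^4), the product of all factors after the first has coefficients 2,5,5,5,5,3,1,1,0,0,0 for degrees 0…10.
[t^10] = 1·0 + 2·0 + 1·5 = 5.

5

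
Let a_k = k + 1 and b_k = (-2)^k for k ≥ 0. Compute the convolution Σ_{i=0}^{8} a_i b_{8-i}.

117

The convolution is the x^8 coefficient of A(x)B(x).
Σ = 1·256 + 2·(-128) + 3·64 + 4·(-32) + 5·16 + 6·(-8) + 7·4 + 8·(-2) + 9·1 = 117.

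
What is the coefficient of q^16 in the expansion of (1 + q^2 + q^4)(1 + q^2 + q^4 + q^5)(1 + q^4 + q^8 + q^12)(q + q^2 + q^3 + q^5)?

8

(1 + q^2 + q^4) has coefficients 1,0,1,0,1 for degrees 0…4.
(1 + q^2 + q^4 + q^5) has coefficients 1,0,1,0,1,1,0,0,0,0,0,0,0,0,0,0,0 for degrees 0…16.
Multiplying by (1 + q^4 + q^8 + q^12) gives running coefficients 1,0,1,0,2,1,1,0,2,1,1,0,2,1,1,0,1 for degrees 0…16.
Finally multiplying by (q + q^2 + q^3 + q^5), the product of all factors after the first has coefficients 0,1,1,2,1,4,3,5,2,5,4,5,2,5,4,5,2 for degrees 0…16.
[q^16] = 1·2 + 1·4 + 1·2 = 8.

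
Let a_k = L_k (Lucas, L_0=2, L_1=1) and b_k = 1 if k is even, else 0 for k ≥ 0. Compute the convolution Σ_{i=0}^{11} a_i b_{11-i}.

The convolution is the t^11 coefficient of A(t)B(t).
Σ = 2·0 + 1·1 + 3·0 + 4·1 + 7·0 + 11·1 + 18·0 + 29·1 + 47·0 + 76·1 + 123·0 + 199·1 = 320.

320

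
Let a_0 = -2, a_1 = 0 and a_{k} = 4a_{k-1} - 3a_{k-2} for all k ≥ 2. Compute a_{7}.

The ordinary generating function has denominator 1 - 4z + 3z^2.
Iterating the recurrence: a_0,…,a_{7} = -2, 0, 6, 24, 78, 240, 726, 2184.

2184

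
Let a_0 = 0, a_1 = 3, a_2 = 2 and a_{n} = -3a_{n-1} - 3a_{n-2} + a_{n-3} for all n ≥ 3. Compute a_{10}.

-2418

The ordinary generating function has denominator 1 + 3t + 3t^2 - t^3.
Iterating the recurrence: a_0,…,a_{10} = 0, 3, 2, -15, 42, -79, 96, -9, -340, 1143, -2418.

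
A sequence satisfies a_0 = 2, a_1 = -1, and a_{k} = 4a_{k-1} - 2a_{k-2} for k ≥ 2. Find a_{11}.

The ordinary generating function has denominator 1 - 4x + 2x^2.
Iterating the recurrence: a_0,…,a_{11} = 2, -1, -8, -30, -104, -356, -1216, -4152, -14176, -48400, -165248, -564192.

-564192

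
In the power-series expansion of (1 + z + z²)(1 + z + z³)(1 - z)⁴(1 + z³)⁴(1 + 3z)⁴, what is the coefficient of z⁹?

(1 + z + z²) has coefficients 1,1,1 for degrees 0…2.
(1 + z + z³) has coefficients 1,1,0,1,0,0,0,0,0,0 for degrees 0…9.
Multiplying by (1 - z)⁴ gives running coefficients 1,-3,2,3,-7,7,-4,1,0,0 for degrees 0…9.
Multiplying by (1 + z³)⁴ gives running coefficients 1,-3,2,7,-19,15,14,-45,40,6 for degrees 0…9.
Finally multiplying by (1 + 3z)⁴, the product of all factors after the first has coefficients 1,9,20,-23,-70,138,86,-552,337,783 for degrees 0…9.
[z⁹] = 1·783 + 1·337 + 1·(-552) = 568.

568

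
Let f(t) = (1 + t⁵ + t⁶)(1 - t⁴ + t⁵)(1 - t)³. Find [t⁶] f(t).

(1 + t⁵ + t⁶) has coefficients 1,0,0,0,0,1,1 for degrees 0…6.
(1 - t⁴ + t⁵) has coefficients 1,0,0,0,-1,1,0 for degrees 0…6.
Finally multiplying by (1 - t)³, the product of all factors after the first has coefficients 1,-3,3,-1,-1,4,-6 for degrees 0…6.
[t⁶] = 1·(-6) + 1·(-3) + 1·1 = -8.

-8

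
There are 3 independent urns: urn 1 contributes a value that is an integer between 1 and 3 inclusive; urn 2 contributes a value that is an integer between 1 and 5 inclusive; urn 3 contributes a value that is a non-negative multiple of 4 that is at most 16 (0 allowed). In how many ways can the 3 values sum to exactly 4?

The generating function for the choices is (t + t² + t³)·(t + t² + t³ + t⁴ + t⁵)·(1 + t⁴ + t⁸ + t¹² + t¹⁶); the count is [t⁴].
(t + t² + t³) has coefficients 0,1,1,1 for degrees 0…3.
(t + t² + t³ + t⁴ + t⁵) has coefficients 0,1,1,1,1 for degrees 0…4.
Finally multiplying by (1 + t⁴ + t⁸ + t¹² + t¹⁶), the product of all factors after the first has coefficients 0,1,1,1,1 for degrees 0…4.
[t⁴] = 1·1 + 1·1 + 1·1 = 3.

3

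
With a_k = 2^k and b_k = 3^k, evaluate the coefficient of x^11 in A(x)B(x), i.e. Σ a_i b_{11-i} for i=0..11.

This is [x^11] in the product of the two ordinary generating functions.
Σ = 1·177147 + 2·59049 + 4·19683 + 8·6561 + 16·2187 + 32·729 + 64·243 + 128·81 + 256·27 + 512·9 + 1024·3 + 2048·1 = 527345.

527345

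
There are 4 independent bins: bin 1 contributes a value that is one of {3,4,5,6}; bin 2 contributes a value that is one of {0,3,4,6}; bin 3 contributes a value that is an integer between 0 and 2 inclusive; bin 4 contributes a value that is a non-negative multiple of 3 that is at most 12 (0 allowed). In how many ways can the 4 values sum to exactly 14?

The generating function for the choices is (t^3 + t^4 + t^5 + t^6)·(1 + t^3 + t^4 + t^6)·(1 + t + t^2)·(1 + t^3 + t^6 + t^9 + t^12); the count is [t^14].
(t^3 + t^4 + t^5 + t^6) has coefficients 0,0,0,1,1,1,1 for degrees 0…6.
(1 + t^3 + t^4 + t^6) has coefficients 1,0,0,1,1,0,1,0,0,0,0,0,0,0,0 for degrees 0…14.
Multiplying by (1 + t + t^2) gives running coefficients 1,1,1,1,2,2,2,1,1,0,0,0,0,0,0 for degrees 0…14.
Finally multiplying by (1 + t^3 + t^6 + t^9 + t^12), the product of all factors after the first has coefficients 1,1,1,2,3,3,4,4,4,4,4,4,4,4,4 for degrees 0…14.
[t^14] = 1·4 + 1·4 + 1·4 + 1·4 = 16.

16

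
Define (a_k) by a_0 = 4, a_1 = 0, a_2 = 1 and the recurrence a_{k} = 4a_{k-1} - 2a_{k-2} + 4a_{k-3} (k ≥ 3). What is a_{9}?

The ordinary generating function has denominator 1 - 4t + 2t^2 - 4t^3.
Iterating the recurrence: a_0,…,a_{9} = 4, 0, 1, 20, 78, 276, 1028, 3872, 14536, 54512.

54512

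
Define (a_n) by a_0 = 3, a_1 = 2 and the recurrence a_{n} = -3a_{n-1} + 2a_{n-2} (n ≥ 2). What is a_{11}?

89452

The ordinary generating function has denominator 1 + 3y - 2y^2.
Iterating the recurrence: a_0,…,a_{11} = 3, 2, 0, 4, -12, 44, -156, 556, -1980, 7052, -25116, 89452.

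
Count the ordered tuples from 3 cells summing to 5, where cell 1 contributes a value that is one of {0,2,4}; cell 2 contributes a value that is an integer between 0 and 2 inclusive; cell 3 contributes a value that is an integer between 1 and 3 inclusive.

The generating function for the choices is (1 + t^2 + t^4)·(1 + t + t^2)·(t + t^2 + t^3); the count is [t^5].
(1 + t^2 + t^4) has coefficients 1,0,1,0,1 for degrees 0…4.
(1 + t + t^2) has coefficients 1,1,1,0,0,0 for degrees 0…5.
Finally multiplying by (t + t^2 + t^3), the product of all factors after the first has coefficients 0,1,2,3,2,1 for degrees 0…5.
[t^5] = 1·1 + 1·3 + 1·1 = 5.

5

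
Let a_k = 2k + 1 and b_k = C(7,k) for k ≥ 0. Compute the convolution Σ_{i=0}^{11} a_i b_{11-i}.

The convolution is the x^11 coefficient of A(x)B(x).
Σ = 1·0 + 3·0 + 5·0 + 7·0 + 9·1 + 11·7 + 13·21 + 15·35 + 17·35 + 19·21 + 21·7 + 23·1 = 2048.

2048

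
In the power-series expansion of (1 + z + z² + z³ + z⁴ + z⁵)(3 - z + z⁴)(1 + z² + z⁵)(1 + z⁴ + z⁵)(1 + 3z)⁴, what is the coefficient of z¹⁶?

2384

(1 + z + z² + z³ + z⁴ + z⁵) has coefficients 1,1,1,1,1,1 for degrees 0…5.
(3 - z + z⁴) has coefficients 3,-1,0,0,1,0,0,0,0,0,0,0,0,0,0,0,0 for degrees 0…16.
Multiplying by (1 + z² + z⁵) gives running coefficients 3,-1,3,-1,1,3,0,0,0,1,0,0,0,0,0,0,0 for degrees 0…16.
Multiplying by (1 + z⁴ + z⁵) gives running coefficients 3,-1,3,-1,4,5,2,2,0,5,3,0,0,1,1,0,0 for degrees 0…16.
Finally multiplying by (1 + 3z)⁴, the product of all factors after the first has coefficients 3,35,153,305,289,242,413,647,996,734,441,468,702,730,256,66,162 for degrees 0…16.
[z¹⁶] = 1·162 + 1·66 + 1·256 + 1·730 + 1·702 + 1·468 = 2384.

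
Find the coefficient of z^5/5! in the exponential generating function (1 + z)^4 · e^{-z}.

19

The EGF product rule gives c_5 = Σ_{k_1+k_2=5} C(5; k_1,k_2) · ∏ g_i(k_i), where (1+z)^4 gives the falling factorial (4)_k; e^{-z} gives (-1)^k.
g_1(k) for k = 0…5: 1, 4, 12, 24, 24, 0.
g_2(k) for k = 0…5: 1, -1, 1, -1, 1, -1.
c_5 = Σ_k C(5,k)·g_1(k)·g_2(5−k) = 1·1·(-1) + 5·4·1 + 10·12·(-1) + 10·24·1 + 5·24·(-1) = −1 + 20 − 120 + 240 − 120 = 19.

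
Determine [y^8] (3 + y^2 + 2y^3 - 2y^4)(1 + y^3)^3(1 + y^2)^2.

(3 + y^2 + 2y^3 - 2y^4) has coefficients 3,0,1,2,-2 for degrees 0…4.
(1 + y^3)^3 has coefficients 1,0,0,3,0,0,3,0,0 for degrees 0…8.
Finally multiplying by (1 + y^2)^2, the product of all factors after the first has coefficients 1,0,2,3,1,6,3,3,6 for degrees 0…8.
[y^8] = 3·6 + 1·3 + 2·6 − 2·1 = 31.

31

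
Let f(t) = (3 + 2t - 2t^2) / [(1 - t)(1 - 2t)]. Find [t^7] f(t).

The denominator gives the recurrence a_n = 3a_(n−1) − 2a_(n−2) for n ≥ 3; the numerator fixes a_0 = 3, a_1 = 11, a_2 = 25.
Iterating: 3, 11, 25, 53, 109, 221, 445, 893, so a_7 = 893.

893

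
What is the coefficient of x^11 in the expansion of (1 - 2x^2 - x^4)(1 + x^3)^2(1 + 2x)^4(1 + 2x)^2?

-876

(1 - 2x^2 - x^4) has coefficients 1,0,-2,0,-1 for degrees 0…4.
(1 + x^3)^2 has coefficients 1,0,0,2,0,0,1,0,0,0,0,0 for degrees 0…11.
Multiplying by (1 + 2x)^4 gives running coefficients 1,8,24,34,32,48,65,40,24,32,16,0 for degrees 0…11.
Finally multiplying by (1 + 2x)^2, the product of all factors after the first has coefficients 1,12,60,162,264,312,385,492,444,288,240,192 for degrees 0…11.
[x^11] = 1·192 − 2·288 − 1·492 = -876.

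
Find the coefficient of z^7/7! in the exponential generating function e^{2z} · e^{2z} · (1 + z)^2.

116736

The EGF product rule gives c_7 = Σ_{k_1+k_2+k_3=7} C(7; k_1,k_2,k_3) · ∏ g_i(k_i), where e^{2z} gives (2)^k; e^{2z} gives (2)^k; (1+z)^2 gives the falling factorial (2)_k.
g_1(k) for k = 0…7: 1, 2, 4, 8, 16, 32, 64, 128.
g_2(k) for k = 0…7: 1, 2, 4, 8, 16, 32, 64, 128.
g_3(k) for k = 0…7: 1, 2, 2, 0, 0, 0, 0, 0.
First combine the last two factors: h(k) = Σ_j C(k,j)·g_2(j)·g_3(k−j) for k = 0…7: 1, 4, 14, 44, 128, 352, 928, 2368.
c_7 = Σ_k C(7,k)·g_1(k)·h(7−k) = 1·1·2368 + 7·2·928 + 21·4·352 + 35·8·128 + 35·16·44 + 21·32·14 + 7·64·4 + 1·128·1 = 2368 + 12992 + 29568 + 35840 + 24640 + 9408 + 1792 + 128 = 116736.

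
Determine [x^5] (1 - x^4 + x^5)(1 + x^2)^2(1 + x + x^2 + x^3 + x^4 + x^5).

4

(1 - x^4 + x^5) has coefficients 1,0,0,0,-1,1 for degrees 0…5.
(1 + x^2)^2 has coefficients 1,0,2,0,1,0 for degrees 0…5.
Finally multiplying by (1 + x + x^2 + x^3 + x^4 + x^5), the product of all factors after the first has coefficients 1,1,3,3,4,4 for degrees 0…5.
[x^5] = 1·4 − 1·1 + 1·1 = 4.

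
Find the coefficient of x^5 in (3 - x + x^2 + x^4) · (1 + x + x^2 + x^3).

(3 - x + x^2 + x^4) has coefficients 3,-1,1,0,1 for degrees 0…4.
(1 + x + x^2 + x^3) has coefficients 1,1,1,1,0,0 for degrees 0…5.
[x^5] = 3·0 − 1·0 + 1·1 + 1·1 = 2.

2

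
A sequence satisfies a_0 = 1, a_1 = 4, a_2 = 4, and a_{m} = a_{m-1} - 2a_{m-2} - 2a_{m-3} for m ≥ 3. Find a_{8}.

78

The ordinary generating function has denominator 1 - x + 2x^2 + 2x^3.
Iterating the recurrence: a_0,…,a_{8} = 1, 4, 4, -6, -22, -18, 38, 118, 78.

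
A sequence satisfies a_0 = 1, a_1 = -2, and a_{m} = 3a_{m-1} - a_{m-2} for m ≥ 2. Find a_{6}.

-343

The ordinary generating function has denominator 1 - 3x + x^2.
Iterating the recurrence: a_0,…,a_{6} = 1, -2, -7, -19, -50, -131, -343.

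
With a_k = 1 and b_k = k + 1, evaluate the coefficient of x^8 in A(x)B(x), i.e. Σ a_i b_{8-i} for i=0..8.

45

The convolution is the x^8 coefficient of A(x)B(x).
Σ = 1·9 + 1·8 + 1·7 + 1·6 + 1·5 + 1·4 + 1·3 + 1·2 + 1·1 = 45.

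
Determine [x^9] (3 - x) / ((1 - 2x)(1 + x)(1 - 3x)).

Partial fractions give a closed form: a_n = (-10/3)·2^n + (1/3)·(-1)^n + (6)·3^n.
At n = 9: a_9 = 116391.

116391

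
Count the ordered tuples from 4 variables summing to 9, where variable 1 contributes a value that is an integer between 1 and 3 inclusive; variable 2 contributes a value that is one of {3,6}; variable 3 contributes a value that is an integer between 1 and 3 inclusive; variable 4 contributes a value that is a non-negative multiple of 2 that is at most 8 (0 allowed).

The generating function for the choices is (q + q^2 + q^3)·(q^3 + q^6)·(q + q^2 + q^3)·(1 + q^2 + q^4 + q^6 + q^8); the count is [q^9].
(q + q^2 + q^3) has coefficients 0,1,1,1 for degrees 0…3.
(q^3 + q^6) has coefficients 0,0,0,1,0,0,1,0,0,0 for degrees 0…9.
Multiplying by (q + q^2 + q^3) gives running coefficients 0,0,0,0,1,1,1,1,1,1 for degrees 0…9.
Finally multiplying by (1 + q^2 + q^4 + q^6 + q^8), the product of all factors after the first has coefficients 0,0,0,0,1,1,2,2,3,3 for degrees 0…9.
[q^9] = 1·3 + 1·2 + 1·2 = 7.

7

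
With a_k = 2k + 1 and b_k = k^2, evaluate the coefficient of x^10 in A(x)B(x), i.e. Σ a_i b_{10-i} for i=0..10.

The convolution is the t^10 coefficient of A(t)B(t).
Σ = 1·100 + 3·81 + 5·64 + 7·49 + 9·36 + 11·25 + 13·16 + 15·9 + 17·4 + 19·1 + 21·0 = 2035.

2035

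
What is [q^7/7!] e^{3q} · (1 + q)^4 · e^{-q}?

The EGF product rule gives c_7 = Σ_{k_1+k_2+k_3=7} C(7; k_1,k_2,k_3) · ∏ g_i(k_i), where e^{3q} gives (3)^k; (1+q)^4 gives the falling factorial (4)_k; e^{-q} gives (-1)^k.
g_1(k) for k = 0…7: 1, 3, 9, 27, 81, 243, 729, 2187.
g_2(k) for k = 0…7: 1, 4, 12, 24, 24, 0, 0, 0.
g_3(k) for k = 0…7: 1, -1, 1, -1, 1, -1, 1, -1.
First combine the last two factors: h(k) = Σ_j C(k,j)·g_2(j)·g_3(k−j) for k = 0…7: 1, 3, 5, -1, -15, 19, 37, -225.
c_7 = Σ_k C(7,k)·g_1(k)·h(7−k) = 1·1·(-225) + 7·3·37 + 21·9·19 + 35·27·(-15) + 35·81·(-1) + 21·243·5 + 7·729·3 + 1·2187·1 = −225 + 777 + 3591 − 14175 − 2835 + 25515 + 15309 + 2187 = 30144.

30144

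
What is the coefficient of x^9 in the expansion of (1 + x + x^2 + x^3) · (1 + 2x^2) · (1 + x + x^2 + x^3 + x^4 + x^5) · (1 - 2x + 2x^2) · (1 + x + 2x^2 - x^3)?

(1 + x + x^2 + x^3) has coefficients 1,1,1,1 for degrees 0…3.
(1 + 2x^2) has coefficients 1,0,2,0,0,0,0,0,0,0 for degrees 0…9.
Multiplying by (1 + x + x^2 + x^3 + x^4 + x^5) gives running coefficients 1,1,3,3,3,3,2,2,0,0 for degrees 0…9.
Multiplying by (1 - 2x + 2x^2) gives running coefficients 1,-1,3,-1,3,3,2,4,0,4 for degrees 0…9.
Finally multiplying by (1 + x + 2x^2 - x^3), the product of all factors after the first has coefficients 1,0,4,-1,9,1,12,9,5,10 for degrees 0…9.
[x^9] = 1·10 + 1·5 + 1·9 + 1·12 = 36.

36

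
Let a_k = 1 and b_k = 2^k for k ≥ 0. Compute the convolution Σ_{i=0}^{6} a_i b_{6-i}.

127

The convolution is the t^6 coefficient of A(t)B(t).
Σ = 1·64 + 1·32 + 1·16 + 1·8 + 1·4 + 1·2 + 1·1 = 127.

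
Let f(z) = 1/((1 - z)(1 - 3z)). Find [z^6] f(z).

The denominator gives the recurrence a_n = 4a_(n−1) − 3a_(n−2) for n ≥ 2; the numerator fixes a_0 = 1, a_1 = 4.
Iterating: 1, 4, 13, 40, 121, 364, 1093, so a_6 = 1093.

1093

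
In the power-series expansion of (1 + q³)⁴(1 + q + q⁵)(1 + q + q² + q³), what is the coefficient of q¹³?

(1 + q³)⁴ has coefficients 1,0,0,4,0,0,6,0,0,4,0,0,1 for degrees 0…12.
(1 + q + q⁵) has coefficients 1,1,0,0,0,1,0,0,0,0,0,0,0,0 for degrees 0…13.
Finally multiplying by (1 + q + q² + q³), the product of all factors after the first has coefficients 1,2,2,2,1,1,1,1,1,0,0,0,0,0 for degrees 0…13.
[q¹³] = 1·0 + 4·0 + 6·1 + 4·1 + 1·2 = 12.

12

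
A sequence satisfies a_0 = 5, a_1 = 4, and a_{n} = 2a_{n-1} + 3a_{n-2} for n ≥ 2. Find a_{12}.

1195745

The ordinary generating function has denominator 1 - 2x - 3x^2.
Iterating the recurrence: a_0,…,a_{12} = 5, 4, 23, 58, 185, 544, 1643, 4918, 14765, 44284, 132863, 398578, 1195745.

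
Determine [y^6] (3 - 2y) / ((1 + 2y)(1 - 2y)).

The denominator gives the recurrence a_n = 4a_(n−2) for n ≥ 3; the numerator fixes a_0 = 3, a_1 = -2, a_2 = 12.
Iterating: 3, -2, 12, -8, 48, -32, 192, so a_6 = 192.

192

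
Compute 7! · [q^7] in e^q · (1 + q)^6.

The EGF product rule gives c_7 = Σ_{k_1+k_2=7} C(7; k_1,k_2) · ∏ g_i(k_i), where e^q gives (1)^k; (1+q)^6 gives the falling factorial (6)_k.
g_1(k) for k = 0…7: 1, 1, 1, 1, 1, 1, 1, 1.
g_2(k) for k = 0…7: 1, 6, 30, 120, 360, 720, 720, 0.
c_7 = Σ_k C(7,k)·g_1(k)·g_2(7−k) = 7·1·720 + 21·1·720 + 35·1·360 + 35·1·120 + 21·1·30 + 7·1·6 + 1·1·1 = 5040 + 15120 + 12600 + 4200 + 630 + 42 + 1 = 37633.

37633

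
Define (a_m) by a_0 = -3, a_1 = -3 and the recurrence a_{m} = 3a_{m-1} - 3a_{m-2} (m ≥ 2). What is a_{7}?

The ordinary generating function has denominator 1 - 3q + 3q^2.
Iterating the recurrence: a_0,…,a_{7} = -3, -3, 0, 9, 27, 54, 81, 81.

81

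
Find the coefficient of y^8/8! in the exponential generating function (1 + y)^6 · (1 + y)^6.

19958400

The EGF product rule gives c_8 = Σ_{k_1+k_2=8} C(8; k_1,k_2) · ∏ g_i(k_i), where (1+y)^6 gives the falling factorial (6)_k; (1+y)^6 gives the falling factorial (6)_k.
g_1(k) for k = 0…8: 1, 6, 30, 120, 360, 720, 720, 0, 0.
g_2(k) for k = 0…8: 1, 6, 30, 120, 360, 720, 720, 0, 0.
c_8 = Σ_k C(8,k)·g_1(k)·g_2(8−k) = 28·30·720 + 56·120·720 + 70·360·360 + 56·720·120 + 28·720·30 = 604800 + 4838400 + 9072000 + 4838400 + 604800 = 19958400.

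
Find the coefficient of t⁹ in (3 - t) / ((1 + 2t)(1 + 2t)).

The denominator gives the recurrence a_n = −4a_(n−1) − 4a_(n−2) for n ≥ 2; the numerator fixes a_0 = 3, a_1 = -13.
Iterating: 3, -13, 40, -108, 272, -656, 1536, -3520, 7936, -17664, so a_9 = -17664.

-17664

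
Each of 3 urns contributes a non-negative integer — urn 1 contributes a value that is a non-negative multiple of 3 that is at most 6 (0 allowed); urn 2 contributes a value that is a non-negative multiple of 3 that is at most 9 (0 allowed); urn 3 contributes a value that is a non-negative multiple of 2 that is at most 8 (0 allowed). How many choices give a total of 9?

The generating function for the choices is (1 + t^3 + t^6)·(1 + t^3 + t^6 + t^9)·(1 + t^2 + t^4 + t^6 + t^8); the count is [t^9].
(1 + t^3 + t^6) has coefficients 1,0,0,1,0,0,1 for degrees 0…6.
(1 + t^3 + t^6 + t^9) has coefficients 1,0,0,1,0,0,1,0,0,1 for degrees 0…9.
Finally multiplying by (1 + t^2 + t^4 + t^6 + t^8), the product of all factors after the first has coefficients 1,0,1,1,1,1,2,1,2,2 for degrees 0…9.
[t^9] = 1·2 + 1·2 + 1·1 = 5.

5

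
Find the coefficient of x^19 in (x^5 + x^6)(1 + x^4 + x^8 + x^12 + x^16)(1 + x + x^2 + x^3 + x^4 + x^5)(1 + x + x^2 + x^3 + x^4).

(x^5 + x^6) has coefficients 0,0,0,0,0,1,1 for degrees 0…6.
(1 + x^4 + x^8 + x^12 + x^16) has coefficients 1,0,0,0,1,0,0,0,1,0,0,0,1,0,0,0,1,0,0,0 for degrees 0…19.
Multiplying by (1 + x + x^2 + x^3 + x^4 + x^5) gives running coefficients 1,1,1,1,2,2,1,1,2,2,1,1,2,2,1,1,2,2,1,1 for degrees 0…19.
Finally multiplying by (1 + x + x^2 + x^3 + x^4), the product of all factors after the first has coefficients 1,2,3,4,6,7,7,7,8,8,7,7,8,8,7,7,8,8,7,7 for degrees 0…19.
[x^19] = 1·7 + 1·8 = 15.

15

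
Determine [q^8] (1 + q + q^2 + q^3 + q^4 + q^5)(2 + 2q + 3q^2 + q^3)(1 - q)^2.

(1 + q + q^2 + q^3 + q^4 + q^5) has coefficients 1,1,1,1,1,1 for degrees 0…5.
(2 + 2q + 3q^2 + q^3) has coefficients 2,2,3,1,0,0,0,0,0 for degrees 0…8.
Finally multiplying by (1 - q)^2, the product of all factors after the first has coefficients 2,-2,1,-3,1,1,0,0,0 for degrees 0…8.
[q^8] = 1·0 + 1·0 + 1·0 + 1·1 + 1·1 + 1·(-3) = -1.

-1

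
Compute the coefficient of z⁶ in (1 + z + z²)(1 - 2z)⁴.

16

(1 + z + z²) has coefficients 1,1,1 for degrees 0…2.
(1 - 2z)⁴ has coefficients 1,-8,24,-32,16,0,0 for degrees 0…6.
[z⁶] = 1·0 + 1·0 + 1·16 = 16.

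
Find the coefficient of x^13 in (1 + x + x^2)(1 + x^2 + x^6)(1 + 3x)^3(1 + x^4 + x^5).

100

(1 + x + x^2) has coefficients 1,1,1 for degrees 0…2.
(1 + x^2 + x^6) has coefficients 1,0,1,0,0,0,1,0,0,0,0,0,0,0 for degrees 0…13.
Multiplying by (1 + 3x)^3 gives running coefficients 1,9,28,36,27,27,1,9,27,27,0,0,0,0 for degrees 0…13.
Finally multiplying by (1 + x^4 + x^5), the product of all factors after the first has coefficients 1,9,28,36,28,37,38,73,90,81,28,10,36,54 for degrees 0…13.
[x^13] = 1·54 + 1·36 + 1·10 = 100.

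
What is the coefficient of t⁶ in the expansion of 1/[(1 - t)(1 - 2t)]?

Partial fractions give a closed form: a_n = (-1)·1^n + (2)·2^n.
At n = 6: a_6 = 127.

127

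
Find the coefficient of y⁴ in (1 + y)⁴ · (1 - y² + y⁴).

(1 + y)⁴ has coefficients 1,4,6,4,1 for degrees 0…4.
(1 - y² + y⁴) has coefficients 1,0,-1,0,1 for degrees 0…4.
[y⁴] = 1·1 + 4·0 + 6·(-1) + 4·0 + 1·1 = -4.

-4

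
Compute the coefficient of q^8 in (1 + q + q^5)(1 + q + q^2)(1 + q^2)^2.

2

(1 + q + q^5) has coefficients 1,1,0,0,0,1 for degrees 0…5.
(1 + q + q^2) has coefficients 1,1,1,0,0,0,0,0,0 for degrees 0…8.
Finally multiplying by (1 + q^2)^2, the product of all factors after the first has coefficients 1,1,3,2,3,1,1,0,0 for degrees 0…8.
[q^8] = 1·0 + 1·0 + 1·2 = 2.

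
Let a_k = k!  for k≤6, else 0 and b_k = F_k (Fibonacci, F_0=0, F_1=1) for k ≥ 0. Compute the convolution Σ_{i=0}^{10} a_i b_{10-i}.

This is [x^10] in the product of the two ordinary generating functions.
Σ = 1·55 + 1·34 + 2·21 + 6·13 + 24·8 + 120·5 + 720·3 + 0·2 + 0·1 + 0·1 + 0·0 = 3161.

3161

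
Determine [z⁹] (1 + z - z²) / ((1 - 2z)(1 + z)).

The denominator gives the recurrence a_n = a_(n−1) + 2a_(n−2) for n ≥ 3; the numerator fixes a_0 = 1, a_1 = 2, a_2 = 3.
Iterating: 1, 2, 3, 7, 13, 27, 53, 107, 213, 427, so a_9 = 427.

427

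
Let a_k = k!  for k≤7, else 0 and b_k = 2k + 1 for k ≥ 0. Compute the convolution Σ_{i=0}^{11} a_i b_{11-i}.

This is [x^11] in the product of the two ordinary generating functions.
Σ = 1·23 + 1·21 + 2·19 + 6·17 + 24·15 + 120·13 + 720·11 + 5040·9 + 0·7 + 0·5 + 0·3 + 0·1 = 55384.

55384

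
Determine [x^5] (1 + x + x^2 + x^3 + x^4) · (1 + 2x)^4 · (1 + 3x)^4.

8855

(1 + x + x^2 + x^3 + x^4) has coefficients 1,1,1,1,1 for degrees 0…4.
(1 + 2x)^4 has coefficients 1,8,24,32,16,0 for degrees 0…5.
Finally multiplying by (1 + 3x)^4, the product of all factors after the first has coefficients 1,20,174,860,2641,5160 for degrees 0…5.
[x^5] = 1·5160 + 1·2641 + 1·860 + 1·174 + 1·20 = 8855.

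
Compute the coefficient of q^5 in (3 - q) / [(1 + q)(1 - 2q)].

Partial fractions give a closed form: a_n = (4/3)·(-1)^n + (5/3)·2^n.
At n = 5: a_5 = 52.

52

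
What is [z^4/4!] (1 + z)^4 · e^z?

209

The EGF product rule gives c_4 = Σ_{k_1+k_2=4} C(4; k_1,k_2) · ∏ g_i(k_i), where (1+z)^4 gives the falling factorial (4)_k; e^z gives (1)^k.
g_1(k) for k = 0…4: 1, 4, 12, 24, 24.
g_2(k) for k = 0…4: 1, 1, 1, 1, 1.
c_4 = Σ_k C(4,k)·g_1(k)·g_2(4−k) = 1·1·1 + 4·4·1 + 6·12·1 + 4·24·1 + 1·24·1 = 1 + 16 + 72 + 96 + 24 = 209.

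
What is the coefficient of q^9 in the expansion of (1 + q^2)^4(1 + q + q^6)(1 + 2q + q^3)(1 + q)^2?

74

(1 + q^2)^4 has coefficients 1,0,4,0,6,0,4,0,1 for degrees 0…8.
(1 + q + q^6) has coefficients 1,1,0,0,0,0,1,0,0,0 for degrees 0…9.
Multiplying by (1 + 2q + q^3) gives running coefficients 1,3,2,1,1,0,1,2,0,1 for degrees 0…9.
Finally multiplying by (1 + q)^2, the product of all factors after the first has coefficients 1,5,9,8,5,3,2,4,5,3 for degrees 0…9.
[q^9] = 1·3 + 4·4 + 6·3 + 4·8 + 1·5 = 74.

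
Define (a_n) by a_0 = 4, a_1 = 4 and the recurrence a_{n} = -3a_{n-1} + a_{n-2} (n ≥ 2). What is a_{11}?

394576

The ordinary generating function has denominator 1 + 3z - z^2.
Iterating the recurrence: a_0,…,a_{11} = 4, 4, -8, 28, -92, 304, -1004, 3316, -10952, 36172, -119468, 394576.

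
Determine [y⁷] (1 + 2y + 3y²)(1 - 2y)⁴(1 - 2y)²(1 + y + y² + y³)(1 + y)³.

222

(1 + 2y + 3y²) has coefficients 1,2,3 for degrees 0…2.
(1 - 2y)⁴ has coefficients 1,-8,24,-32,16,0,0,0 for degrees 0…7.
Multiplying by (1 - 2y)² gives running coefficients 1,-12,60,-160,240,-192,64,0 for degrees 0…7.
Multiplying by (1 + y + y² + y³) gives running coefficients 1,-11,49,-111,128,-52,-48,112 for degrees 0…7.
Finally multiplying by (1 + y)³, the product of all factors after the first has coefficients 1,-8,19,4,-69,48,69,-60 for degrees 0…7.
[y⁷] = 1·(-60) + 2·69 + 3·48 = 222.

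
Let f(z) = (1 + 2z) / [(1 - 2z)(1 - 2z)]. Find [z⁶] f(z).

The denominator gives the recurrence a_n = 4a_(n−1) − 4a_(n−2) for n ≥ 2; the numerator fixes a_0 = 1, a_1 = 6.
Iterating: 1, 6, 20, 56, 144, 352, 832, so a_6 = 832.

832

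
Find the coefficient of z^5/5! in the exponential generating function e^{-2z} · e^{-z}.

-243

The EGF product rule gives c_5 = Σ_{k_1+k_2=5} C(5; k_1,k_2) · ∏ g_i(k_i), where e^{-2z} gives (-2)^k; e^{-z} gives (-1)^k.
g_1(k) for k = 0…5: 1, -2, 4, -8, 16, -32.
g_2(k) for k = 0…5: 1, -1, 1, -1, 1, -1.
c_5 = Σ_k C(5,k)·g_1(k)·g_2(5−k) = 1·1·(-1) + 5·(-2)·1 + 10·4·(-1) + 10·(-8)·1 + 5·16·(-1) + 1·(-32)·1 = −1 − 10 − 40 − 80 − 80 − 32 = -243.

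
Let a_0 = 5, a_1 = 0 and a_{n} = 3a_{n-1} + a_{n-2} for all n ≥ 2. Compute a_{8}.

The ordinary generating function has denominator 1 - 3y - y^2.
Iterating the recurrence: a_0,…,a_{8} = 5, 0, 5, 15, 50, 165, 545, 1800, 5945.

5945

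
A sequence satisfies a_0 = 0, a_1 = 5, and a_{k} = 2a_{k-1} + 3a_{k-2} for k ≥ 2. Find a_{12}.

The ordinary generating function has denominator 1 - 2x - 3x^2.
Iterating the recurrence: a_0,…,a_{12} = 0, 5, 10, 35, 100, 305, 910, 2735, 8200, 24605, 73810, 221435, 664300.

664300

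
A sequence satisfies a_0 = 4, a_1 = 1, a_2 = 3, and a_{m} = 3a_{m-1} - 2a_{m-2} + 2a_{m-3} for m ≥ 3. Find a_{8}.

1565

The ordinary generating function has denominator 1 - 3z + 2z^2 - 2z^3.
Iterating the recurrence: a_0,…,a_{8} = 4, 1, 3, 15, 41, 99, 245, 619, 1565.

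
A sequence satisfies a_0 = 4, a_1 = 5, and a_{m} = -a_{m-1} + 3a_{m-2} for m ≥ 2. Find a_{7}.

The ordinary generating function has denominator 1 + y - 3y^2.
Iterating the recurrence: a_0,…,a_{7} = 4, 5, 7, 8, 13, 11, 28, 5.

5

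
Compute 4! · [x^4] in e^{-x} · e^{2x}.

1

The EGF product rule gives c_4 = Σ_{k_1+k_2=4} C(4; k_1,k_2) · ∏ g_i(k_i), where e^{-x} gives (-1)^k; e^{2x} gives (2)^k.
g_1(k) for k = 0…4: 1, -1, 1, -1, 1.
g_2(k) for k = 0…4: 1, 2, 4, 8, 16.
c_4 = Σ_k C(4,k)·g_1(k)·g_2(4−k) = 1·1·16 + 4·(-1)·8 + 6·1·4 + 4·(-1)·2 + 1·1·1 = 16 − 32 + 24 − 8 + 1 = 1.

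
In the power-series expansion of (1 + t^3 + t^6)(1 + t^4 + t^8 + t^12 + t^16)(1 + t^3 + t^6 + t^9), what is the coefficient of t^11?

2

(1 + t^3 + t^6) has coefficients 1,0,0,1,0,0,1 for degrees 0…6.
(1 + t^4 + t^8 + t^12 + t^16) has coefficients 1,0,0,0,1,0,0,0,1,0,0,0 for degrees 0…11.
Finally multiplying by (1 + t^3 + t^6 + t^9), the product of all factors after the first has coefficients 1,0,0,1,1,0,1,1,1,1,1,1 for degrees 0…11.
[t^11] = 1·1 + 1·1 + 1·0 = 2.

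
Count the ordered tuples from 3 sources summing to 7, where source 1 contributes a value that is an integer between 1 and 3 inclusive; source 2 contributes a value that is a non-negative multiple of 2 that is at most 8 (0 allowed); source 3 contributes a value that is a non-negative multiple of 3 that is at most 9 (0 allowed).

The generating function for the choices is (t + t² + t³)·(1 + t² + t⁴ + t⁶ + t⁸)·(1 + t³ + t⁶ + t⁹); the count is [t⁷].
(t + t² + t³) has coefficients 0,1,1,1 for degrees 0…3.
(1 + t² + t⁴ + t⁶ + t⁸) has coefficients 1,0,1,0,1,0,1,0 for degrees 0…7.
Finally multiplying by (1 + t³ + t⁶ + t⁹), the product of all factors after the first has coefficients 1,0,1,1,1,1,2,1 for degrees 0…7.
[t⁷] = 1·2 + 1·1 + 1·1 = 4.

4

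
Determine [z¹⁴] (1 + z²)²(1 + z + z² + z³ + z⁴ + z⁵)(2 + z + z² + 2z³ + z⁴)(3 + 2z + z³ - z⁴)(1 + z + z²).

(1 + z²)² has coefficients 1,0,2,0,1 for degrees 0…4.
(1 + z + z² + z³ + z⁴ + z⁵) has coefficients 1,1,1,1,1,1,0,0,0,0,0,0,0,0,0 for degrees 0…14.
Multiplying by (2 + z + z² + 2z³ + z⁴) gives running coefficients 2,3,4,6,7,7,5,4,3,1,0,0,0,0,0 for degrees 0…14.
Multiplying by (3 + 2z + z³ - z⁴) gives running coefficients 6,13,18,28,34,36,31,23,17,7,1,-1,-2,-1,0 for degrees 0…14.
Finally multiplying by (1 + z + z²), the product of all factors after the first has coefficients 6,19,37,59,80,98,101,90,71,47,25,7,-2,-4,-3 for degrees 0…14.
[z¹⁴] = 1·(-3) + 2·(-2) + 1·25 = 18.

18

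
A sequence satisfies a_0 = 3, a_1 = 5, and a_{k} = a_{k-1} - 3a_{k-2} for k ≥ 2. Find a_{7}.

The ordinary generating function has denominator 1 - x + 3x^2.
Iterating the recurrence: a_0,…,a_{7} = 3, 5, -4, -19, -7, 50, 71, -79.

-79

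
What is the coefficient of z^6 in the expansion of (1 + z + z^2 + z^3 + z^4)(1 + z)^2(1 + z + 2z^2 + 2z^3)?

20

(1 + z + z^2 + z^3 + z^4) has coefficients 1,1,1,1,1 for degrees 0…4.
(1 + z)^2 has coefficients 1,2,1,0,0,0,0 for degrees 0…6.
Finally multiplying by (1 + z + 2z^2 + 2z^3), the product of all factors after the first has coefficients 1,3,5,7,6,2,0 for degrees 0…6.
[z^6] = 1·0 + 1·2 + 1·6 + 1·7 + 1·5 = 20.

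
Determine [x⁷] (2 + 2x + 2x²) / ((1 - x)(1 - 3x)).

9474

The denominator gives the recurrence a_n = 4a_(n−1) − 3a_(n−2) for n ≥ 3; the numerator fixes a_0 = 2, a_1 = 10, a_2 = 36.
Iterating: 2, 10, 36, 114, 348, 1050, 3156, 9474, so a_7 = 9474.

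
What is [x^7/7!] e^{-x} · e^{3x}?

The EGF product rule gives c_7 = Σ_{k_1+k_2=7} C(7; k_1,k_2) · ∏ g_i(k_i), where e^{-x} gives (-1)^k; e^{3x} gives (3)^k.
g_1(k) for k = 0…7: 1, -1, 1, -1, 1, -1, 1, -1.
g_2(k) for k = 0…7: 1, 3, 9, 27, 81, 243, 729, 2187.
c_7 = Σ_k C(7,k)·g_1(k)·g_2(7−k) = 1·1·2187 + 7·(-1)·729 + 21·1·243 + 35·(-1)·81 + 35·1·27 + 21·(-1)·9 + 7·1·3 + 1·(-1)·1 = 2187 − 5103 + 5103 − 2835 + 945 − 189 + 21 − 1 = 128.

128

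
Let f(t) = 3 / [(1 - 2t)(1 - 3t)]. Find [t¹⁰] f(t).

525297

Partial fractions give a closed form: a_n = (-6)·2^n + (9)·3^n.
At n = 10: a_10 = 525297.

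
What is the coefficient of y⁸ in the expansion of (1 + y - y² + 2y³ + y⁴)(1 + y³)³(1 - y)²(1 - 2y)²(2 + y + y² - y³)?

(1 + y - y² + 2y³ + y⁴) has coefficients 1,1,-1,2,1 for degrees 0…4.
(1 + y³)³ has coefficients 1,0,0,3,0,0,3,0,0 for degrees 0…8.
Multiplying by (1 - y)² gives running coefficients 1,-2,1,3,-6,3,3,-6,3 for degrees 0…8.
Multiplying by (1 - 2y)² gives running coefficients 1,-6,13,-9,-14,39,-33,-6,39 for degrees 0…8.
Finally multiplying by (2 + y + y² - y³), the product of all factors after the first has coefficients 2,-11,21,-12,-18,42,-32,8,0 for degrees 0…8.
[y⁸] = 1·0 + 1·8 − 1·(-32) + 2·42 + 1·(-18) = 106.

106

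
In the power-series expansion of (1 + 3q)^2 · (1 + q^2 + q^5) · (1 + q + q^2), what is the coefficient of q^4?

25

(1 + 3q)^2 has coefficients 1,6,9 for degrees 0…2.
(1 + q^2 + q^5) has coefficients 1,0,1,0,0 for degrees 0…4.
Finally multiplying by (1 + q + q^2), the product of all factors after the first has coefficients 1,1,2,1,1 for degrees 0…4.
[q^4] = 1·1 + 6·1 + 9·2 = 25.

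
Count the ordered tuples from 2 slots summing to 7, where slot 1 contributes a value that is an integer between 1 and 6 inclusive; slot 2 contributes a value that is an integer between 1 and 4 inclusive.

The generating function for the choices is (q + q² + q³ + q⁴ + q⁵ + q⁶)·(q + q² + q³ + q⁴); the count is [q⁷].
(q + q² + q³ + q⁴ + q⁵ + q⁶) has coefficients 0,1,1,1,1,1,1 for degrees 0…6.
(q + q² + q³ + q⁴) has coefficients 0,1,1,1,1,0,0,0 for degrees 0…7.
[q⁷] = 1·0 + 1·0 + 1·1 + 1·1 + 1·1 + 1·1 = 4.

4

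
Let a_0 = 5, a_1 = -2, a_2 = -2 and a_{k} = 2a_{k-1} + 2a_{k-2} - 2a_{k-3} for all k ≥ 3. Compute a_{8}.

The ordinary generating function has denominator 1 - 2y - 2y^2 + 2y^3.
Iterating the recurrence: a_0,…,a_{8} = 5, -2, -2, -18, -36, -104, -244, -624, -1528.

-1528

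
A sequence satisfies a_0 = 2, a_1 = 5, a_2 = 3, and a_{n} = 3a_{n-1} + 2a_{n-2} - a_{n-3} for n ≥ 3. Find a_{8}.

The ordinary generating function has denominator 1 - 3q - 2q^2 + q^3.
Iterating the recurrence: a_0,…,a_{8} = 2, 5, 3, 17, 52, 187, 648, 2266, 7907.

7907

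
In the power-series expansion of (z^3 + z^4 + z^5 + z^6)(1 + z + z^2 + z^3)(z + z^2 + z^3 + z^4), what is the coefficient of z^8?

(z^3 + z^4 + z^5 + z^6) has coefficients 0,0,0,1,1,1,1 for degrees 0…6.
(1 + z + z^2 + z^3) has coefficients 1,1,1,1,0,0,0,0,0 for degrees 0…8.
Finally multiplying by (z + z^2 + z^3 + z^4), the product of all factors after the first has coefficients 0,1,2,3,4,3,2,1,0 for degrees 0…8.
[z^8] = 1·3 + 1·4 + 1·3 + 1·2 = 12.

12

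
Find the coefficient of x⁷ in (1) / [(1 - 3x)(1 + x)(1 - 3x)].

13532

The denominator gives the recurrence a_n = 5a_(n−1) − 3a_(n−2) − 9a_(n−3) for n ≥ 3; the numerator fixes a_0 = 1, a_1 = 5, a_2 = 22.
Iterating: 1, 5, 22, 86, 319, 1139, 3964, 13532, so a_7 = 13532.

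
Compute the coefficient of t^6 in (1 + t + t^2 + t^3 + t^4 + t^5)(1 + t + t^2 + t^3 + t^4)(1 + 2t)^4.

340

(1 + t + t^2 + t^3 + t^4 + t^5) has coefficients 1,1,1,1,1,1 for degrees 0…5.
(1 + t + t^2 + t^3 + t^4) has coefficients 1,1,1,1,1,0,0 for degrees 0…6.
Finally multiplying by (1 + 2t)^4, the product of all factors after the first has coefficients 1,9,33,65,81,80,72 for degrees 0…6.
[t^6] = 1·72 + 1·80 + 1·81 + 1·65 + 1·33 + 1·9 = 340.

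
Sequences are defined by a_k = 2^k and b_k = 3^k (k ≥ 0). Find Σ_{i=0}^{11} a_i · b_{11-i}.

527345

This is [x^11] in the product of the two ordinary generating functions.
Σ = 1·177147 + 2·59049 + 4·19683 + 8·6561 + 16·2187 + 32·729 + 64·243 + 128·81 + 256·27 + 512·9 + 1024·3 + 2048·1 = 527345.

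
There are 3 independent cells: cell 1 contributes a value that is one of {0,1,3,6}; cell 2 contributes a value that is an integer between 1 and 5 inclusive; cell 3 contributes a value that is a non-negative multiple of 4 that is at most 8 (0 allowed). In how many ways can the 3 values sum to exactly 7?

The generating function for the choices is (1 + x + x³ + x⁶)·(x + x² + x³ + x⁴ + x⁵)·(1 + x⁴ + x⁸); the count is [x⁷].
(1 + x + x³ + x⁶) has coefficients 1,1,0,1,0,0,1 for degrees 0…6.
(x + x² + x³ + x⁴ + x⁵) has coefficients 0,1,1,1,1,1,0,0 for degrees 0…7.
Finally multiplying by (1 + x⁴ + x⁸), the product of all factors after the first has coefficients 0,1,1,1,1,2,1,1 for degrees 0…7.
[x⁷] = 1·1 + 1·1 + 1·1 + 1·1 = 4.

4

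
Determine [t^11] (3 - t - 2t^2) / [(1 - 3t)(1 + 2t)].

The denominator gives the recurrence a_n = a_(n−1) + 6a_(n−2) for n ≥ 3; the numerator fixes a_0 = 3, a_1 = 2, a_2 = 18.
Iterating: 3, 2, 18, 30, 138, 318, 1146, 3054, 9930, 28254, 87834, 257358, so a_11 = 257358.

257358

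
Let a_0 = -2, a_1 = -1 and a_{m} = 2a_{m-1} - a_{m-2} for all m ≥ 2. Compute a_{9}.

7

The ordinary generating function has denominator 1 - 2q + q^2.
Iterating the recurrence: a_0,…,a_{9} = -2, -1, 0, 1, 2, 3, 4, 5, 6, 7.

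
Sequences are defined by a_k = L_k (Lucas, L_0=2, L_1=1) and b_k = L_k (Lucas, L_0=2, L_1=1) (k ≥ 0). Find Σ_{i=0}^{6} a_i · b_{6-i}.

152

This is [x^6] in the product of the two ordinary generating functions.
Σ = 2·18 + 1·11 + 3·7 + 4·4 + 7·3 + 11·1 + 18·2 = 152.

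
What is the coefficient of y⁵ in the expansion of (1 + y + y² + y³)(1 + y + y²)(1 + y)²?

8

(1 + y + y² + y³) has coefficients 1,1,1,1 for degrees 0…3.
(1 + y + y²) has coefficients 1,1,1,0,0,0 for degrees 0…5.
Finally multiplying by (1 + y)², the product of all factors after the first has coefficients 1,3,4,3,1,0 for degrees 0…5.
[y⁵] = 1·0 + 1·1 + 1·3 + 1·4 = 8.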